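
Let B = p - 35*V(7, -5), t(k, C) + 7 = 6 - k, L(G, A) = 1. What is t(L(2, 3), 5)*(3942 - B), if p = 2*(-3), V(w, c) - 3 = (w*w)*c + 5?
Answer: 8694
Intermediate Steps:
V(w, c) = 8 + c*w² (V(w, c) = 3 + ((w*w)*c + 5) = 3 + (w²*c + 5) = 3 + (c*w² + 5) = 3 + (5 + c*w²) = 8 + c*w²)
p = -6
t(k, C) = -1 - k (t(k, C) = -7 + (6 - k) = -1 - k)
B = 8289 (B = -6 - 35*(8 - 5*7²) = -6 - 35*(8 - 5*49) = -6 - 35*(8 - 245) = -6 - 35*(-237) = -6 + 8295 = 8289)
t(L(2, 3), 5)*(3942 - B) = (-1 - 1*1)*(3942 - 1*8289) = (-1 - 1)*(3942 - 8289) = -2*(-4347) = 8694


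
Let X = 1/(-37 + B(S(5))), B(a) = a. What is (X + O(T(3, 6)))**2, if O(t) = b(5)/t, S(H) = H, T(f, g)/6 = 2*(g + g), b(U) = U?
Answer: 1/82944 ≈ 1.2056e-5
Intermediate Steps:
T(f, g) = 24*g (T(f, g) = 6*(2*(g + g)) = 6*(2*(2*g)) = 6*(4*g) = 24*g)
O(t) = 5/t
X = -1/32 (X = 1/(-37 + 5) = 1/(-32) = -1/32 ≈ -0.031250)
(X + O(T(3, 6)))**2 = (-1/32 + 5/((24*6)))**2 = (-1/32 + 5/144)**2 = (1/288)**2 = 1/82944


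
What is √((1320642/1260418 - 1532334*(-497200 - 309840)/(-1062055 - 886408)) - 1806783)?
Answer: I*√30424154271173390603263561806/111630810797 ≈ 1562.5*I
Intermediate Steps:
√((1320642/1260418 - 1532334*(-497200 - 309840)/(-1062055 - 886408)) - 1806783) = √((1320642*(1/1260418) - 1532334/((-1948463/(-807040)))) - 1806783) = √((660321/630209 - 1532334/((-1948463*(-1/807040)))) - 1806783) = √((660321/630209 - 1532334/1948463/807040) - 1806783) = √((660321/630209 - 1532334*807040/1948463) - 1806783) = √((660321/630209 - 1236654831360/1948463) - 1806783) = √(-779349718005517617/1227938918767 - 1806783) = √(-2997968881472114178/1227938918767) = I*√30424154271173390603263561806/111630810797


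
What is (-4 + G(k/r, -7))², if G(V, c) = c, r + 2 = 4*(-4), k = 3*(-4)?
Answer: 121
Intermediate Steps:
k = -12
r = -18 (r = -2 + 4*(-4) = -2 - 16 = -18)
(-4 + G(k/r, -7))² = (-4 - 7)² = (-11)² = 121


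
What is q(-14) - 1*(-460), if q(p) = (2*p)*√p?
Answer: 460 - 28*I*√14 ≈ 460.0 - 104.77*I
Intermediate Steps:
q(p) = 2*p^(3/2)
q(-14) - 1*(-460) = 2*(-14)^(3/2) - 1*(-460) = 2*(-14*I*√14) + 460 = -28*I*√14 + 460 = 460 - 28*I*√14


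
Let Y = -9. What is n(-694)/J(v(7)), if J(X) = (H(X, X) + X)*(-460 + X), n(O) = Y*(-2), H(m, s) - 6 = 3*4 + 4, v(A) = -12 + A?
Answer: -6/2635 ≈ -0.0022770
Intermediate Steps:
H(m, s) = 22 (H(m, s) = 6 + (3*4 + 4) = 6 + (12 + 4) = 6 + 16 = 22)
n(O) = 18 (n(O) = -9*(-2) = 18)
J(X) = (-460 + X)*(22 + X) (J(X) = (22 + X)*(-460 + X) = (-460 + X)*(22 + X))
n(-694)/J(v(7)) = 18/(-10120 + (-12 + 7)**2 - 438*(-12 + 7)) = 18/(-10120 + (-5)**2 - 438*(-5)) = 18/(-10120 + 25 + 2190) = 18/(-7905) = 18*(-1/7905) = -6/2635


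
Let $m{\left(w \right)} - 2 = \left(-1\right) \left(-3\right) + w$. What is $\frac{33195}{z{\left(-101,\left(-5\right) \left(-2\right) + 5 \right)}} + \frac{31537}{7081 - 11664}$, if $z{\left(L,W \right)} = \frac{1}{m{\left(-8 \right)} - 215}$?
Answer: $- \frac{33164956867}{4583} \approx -7.2365 \cdot 10^{6}$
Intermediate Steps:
$m{\left(w \right)} = 5 + w$ ($m{\left(w \right)} = 2 + \left(\left(-1\right) \left(-3\right) + w\right) = 2 + \left(3 + w\right) = 5 + w$)
$z{\left(L,W \right)} = - \frac{1}{218}$ ($z{\left(L,W \right)} = \frac{1}{\left(5 - 8\right) - 215} = \frac{1}{-3 - 215} = \frac{1}{-218} = - \frac{1}{218}$)
$\frac{33195}{z{\left(-101,\left(-5\right) \left(-2\right) + 5 \right)}} + \frac{31537}{7081 - 11664} = \frac{33195}{- \frac{1}{218}} + \frac{31537}{7081 - 11664} = 33195 \left(-218\right) + \frac{31537}{-4583} = -7236510 + 31537 \left(- \frac{1}{4583}\right) = -7236510 - \frac{31537}{4583} = - \frac{33164956867}{4583}$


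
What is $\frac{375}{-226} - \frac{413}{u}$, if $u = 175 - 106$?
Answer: $- \frac{119213}{15594} \approx -7.6448$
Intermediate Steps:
$u = 69$ ($u = 175 - 106 = 69$)
$\frac{375}{-226} - \frac{413}{u} = \frac{375}{-226} - \frac{413}{69} = 375 \left(- \frac{1}{226}\right) - \frac{413}{69} = - \frac{375}{226} - \frac{413}{69} = - \frac{119213}{15594}$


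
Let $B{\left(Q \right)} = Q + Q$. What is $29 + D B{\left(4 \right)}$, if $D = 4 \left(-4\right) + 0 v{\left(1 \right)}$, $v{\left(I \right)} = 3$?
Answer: $-99$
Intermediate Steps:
$B{\left(Q \right)} = 2 Q$
$D = -16$ ($D = 4 \left(-4\right) + 0 \cdot 3 = -16 + 0 = -16$)
$29 + D B{\left(4 \right)} = 29 - 16 \cdot 2 \cdot 4 = 29 - 128 = -99$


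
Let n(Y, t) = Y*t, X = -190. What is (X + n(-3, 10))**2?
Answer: 48400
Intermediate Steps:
(X + n(-3, 10))**2 = (-190 - 3*10)**2 = (-190 - 30)**2 = (-220)**2 = 48400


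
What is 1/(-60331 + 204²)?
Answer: -1/18715 ≈ -5.3433e-5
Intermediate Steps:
1/(-60331 + 204²) = 1/(-60331 + 41616) = 1/(-18715) = -1/18715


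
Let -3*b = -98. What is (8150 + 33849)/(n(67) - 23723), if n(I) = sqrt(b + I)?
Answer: -2989026831/1688341888 - 41999*sqrt(897)/1688341888 ≈ -1.7711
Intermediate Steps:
b = 98/3 (b = -1/3*(-98) = 98/3 ≈ 32.667)
n(I) = sqrt(98/3 + I)
(8150 + 33849)/(n(67) - 23723) = (8150 + 33849)/(sqrt(294 + 9*67)/3 - 23723) = 41999/(sqrt(294 + 603)/3 - 23723) = 41999/(sqrt(897)/3 - 23723) = 41999/(-23723 + sqrt(897)/3)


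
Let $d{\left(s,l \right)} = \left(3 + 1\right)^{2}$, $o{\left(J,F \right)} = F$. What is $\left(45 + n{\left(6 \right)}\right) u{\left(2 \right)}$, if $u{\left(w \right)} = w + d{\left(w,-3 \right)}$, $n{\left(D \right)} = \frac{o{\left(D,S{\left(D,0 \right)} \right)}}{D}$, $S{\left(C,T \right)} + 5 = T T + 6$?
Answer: $813$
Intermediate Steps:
$S{\left(C,T \right)} = 1 + T^{2}$ ($S{\left(C,T \right)} = -5 + \left(T T + 6\right) = -5 + \left(T^{2} + 6\right) = -5 + \left(6 + T^{2}\right) = 1 + T^{2}$)
$d{\left(s,l \right)} = 16$ ($d{\left(s,l \right)} = 4^{2} = 16$)
$n{\left(D \right)} = \frac{1}{D}$ ($n{\left(D \right)} = \frac{1 + 0^{2}}{D} = \frac{1 + 0}{D} = 1 \frac{1}{D} = \frac{1}{D}$)
$u{\left(w \right)} = 16 + w$ ($u{\left(w \right)} = w + 16 = 16 + w$)
$\left(45 + n{\left(6 \right)}\right) u{\left(2 \right)} = \left(45 + \frac{1}{6}\right) \left(16 + 2\right) = \left(45 + \frac{1}{6}\right) 18 = \frac{271}{6} \cdot 18 = 813$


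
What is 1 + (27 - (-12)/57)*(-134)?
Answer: -69259/19 ≈ -3645.2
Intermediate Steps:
1 + (27 - (-12)/57)*(-134) = 1 + (27 - 1*(-4/19))*(-134) = 1 + (27 + 4/19)*(-134) = 1 + (517/19)*(-134) = 1 - 69278/19 = -69259/19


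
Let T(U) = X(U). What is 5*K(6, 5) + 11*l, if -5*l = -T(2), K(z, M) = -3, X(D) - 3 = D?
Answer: -4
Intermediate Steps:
X(D) = 3 + D
T(U) = 3 + U
l = 1 (l = -(-1)*(3 + 2)/5 = -(-1)*5/5 = -⅕*(-5) = 1)
5*K(6, 5) + 11*l = 5*(-3) + 11*1 = -15 + 11 = -4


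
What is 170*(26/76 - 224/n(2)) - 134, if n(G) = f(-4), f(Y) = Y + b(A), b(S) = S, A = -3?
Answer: 101919/19 ≈ 5364.2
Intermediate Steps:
f(Y) = -3 + Y (f(Y) = Y - 3 = -3 + Y)
n(G) = -7 (n(G) = -3 - 4 = -7)
170*(26/76 - 224/n(2)) - 134 = 170*(26/76 - 224/(-7)) - 134 = 170*(26*(1/76) - 224*(-⅐)) - 134 = 170*(13/38 + 32) - 134 = 170*(1229/38) - 134 = 104465/19 - 134 = 101919/19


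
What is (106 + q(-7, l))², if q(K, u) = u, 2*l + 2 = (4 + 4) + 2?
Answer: 12100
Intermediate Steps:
l = 4 (l = -1 + ((4 + 4) + 2)/2 = -1 + (8 + 2)/2 = -1 + (½)*10 = -1 + 5 = 4)
(106 + q(-7, l))² = (106 + 4)² = 110² = 12100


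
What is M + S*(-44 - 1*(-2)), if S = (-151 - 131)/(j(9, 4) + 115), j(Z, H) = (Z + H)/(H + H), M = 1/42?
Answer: 1326839/13062 ≈ 101.58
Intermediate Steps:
M = 1/42 ≈ 0.023810
j(Z, H) = (H + Z)/(2*H) (j(Z, H) = (H + Z)/((2*H)) = (H + Z)*(1/(2*H)) = (H + Z)/(2*H))
S = -752/311 (S = (-151 - 131)/((1/2)*(4 + 9)/4 + 115) = -282/((1/2)*(1/4)*13 + 115) = -282/(13/8 + 115) = -282/933/8 = -282*8/933 = -752/311 ≈ -2.4180)
M + S*(-44 - 1*(-2)) = 1/42 - 752*(-44 - 1*(-2))/311 = 1/42 - 752*(-44 + 2)/311 = 1/42 - 752/311*(-42) = 1/42 + 31584/311 = 1326839/13062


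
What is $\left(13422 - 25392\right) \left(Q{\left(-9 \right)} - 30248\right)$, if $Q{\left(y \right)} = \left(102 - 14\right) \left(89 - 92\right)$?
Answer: $365228640$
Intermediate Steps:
$Q{\left(y \right)} = -264$ ($Q{\left(y \right)} = 88 \left(-3\right) = -264$)
$\left(13422 - 25392\right) \left(Q{\left(-9 \right)} - 30248\right) = \left(13422 - 25392\right) \left(-264 - 30248\right) = \left(13422 - 25392\right) \left(-30512\right) = \left(-11970\right) \left(-30512\right) = 365228640$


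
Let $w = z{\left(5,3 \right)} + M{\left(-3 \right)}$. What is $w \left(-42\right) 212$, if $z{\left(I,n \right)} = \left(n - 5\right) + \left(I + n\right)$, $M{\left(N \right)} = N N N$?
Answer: $186984$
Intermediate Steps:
$M{\left(N \right)} = N^{3}$ ($M{\left(N \right)} = N^{2} N = N^{3}$)
$z{\left(I,n \right)} = -5 + I + 2 n$ ($z{\left(I,n \right)} = \left(-5 + n\right) + \left(I + n\right) = -5 + I + 2 n$)
$w = -21$ ($w = \left(-5 + 5 + 2 \cdot 3\right) + \left(-3\right)^{3} = \left(-5 + 5 + 6\right) - 27 = 6 - 27 = -21$)
$w \left(-42\right) 212 = \left(-21\right) \left(-42\right) 212 = 882 \cdot 212 = 186984$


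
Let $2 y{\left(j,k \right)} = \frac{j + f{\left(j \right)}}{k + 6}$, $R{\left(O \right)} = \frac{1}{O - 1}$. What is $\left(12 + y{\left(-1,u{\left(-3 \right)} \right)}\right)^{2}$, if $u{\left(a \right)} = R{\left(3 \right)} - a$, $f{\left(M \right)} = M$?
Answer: $\frac{51076}{361} \approx 141.48$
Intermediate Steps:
$R{\left(O \right)} = \frac{1}{-1 + O}$
$u{\left(a \right)} = \frac{1}{2} - a$ ($u{\left(a \right)} = \frac{1}{-1 + 3} - a = \frac{1}{2} - a$)
$y{\left(j,k \right)} = \frac{j}{6 + k}$ ($y{\left(j,k \right)} = \frac{\left(j + j\right) \frac{1}{k + 6}}{2} = \frac{2 j \frac{1}{6 + k}}{2} = \frac{j}{6 + k}$)
$\left(12 + y{\left(-1,u{\left(-3 \right)} \right)}\right)^{2} = \left(12 - \frac{1}{6 + \left(\frac{1}{2} - -3\right)}\right)^{2} = \left(12 - \frac{1}{6 + \left(\frac{1}{2} + 3\right)}\right)^{2} = \left(12 - \frac{1}{6 + \frac{7}{2}}\right)^{2} = \left(12 - \frac{1}{\frac{19}{2}}\right)^{2} = \left(12 - \frac{2}{19}\right)^{2} = \left(\frac{226}{19}\right)^{2} = \frac{51076}{361}$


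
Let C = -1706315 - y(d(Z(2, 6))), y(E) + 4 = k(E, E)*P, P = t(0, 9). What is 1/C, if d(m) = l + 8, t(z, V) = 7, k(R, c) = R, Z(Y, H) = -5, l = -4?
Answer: -1/1706339 ≈ -5.8605e-7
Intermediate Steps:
P = 7
d(m) = 4 (d(m) = -4 + 8 = 4)
y(E) = -4 + 7*E (y(E) = -4 + E*7 = -4 + 7*E)
C = -1706339 (C = -1706315 - (-4 + 7*4) = -1706315 - (-4 + 28) = -1706315 - 1*24 = -1706315 - 24 = -1706339)
1/C = 1/(-1706339) = -1/1706339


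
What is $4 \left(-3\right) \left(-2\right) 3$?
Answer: $72$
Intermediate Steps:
$4 \left(-3\right) \left(-2\right) 3 = \left(-12\right) \left(-2\right) 3 = 24 \cdot 3 = 72$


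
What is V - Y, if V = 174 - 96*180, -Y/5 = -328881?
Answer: -1661511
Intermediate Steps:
Y = 1644405 (Y = -5*(-328881) = 1644405)
V = -17106 (V = 174 - 17280 = -17106)
V - Y = -17106 - 1*1644405 = -17106 - 1644405 = -1661511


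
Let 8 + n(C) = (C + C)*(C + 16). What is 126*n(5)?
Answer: 25452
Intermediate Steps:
n(C) = -8 + 2*C*(16 + C) (n(C) = -8 + (C + C)*(C + 16) = -8 + (2*C)*(16 + C) = -8 + 2*C*(16 + C))
126*n(5) = 126*(-8 + 2*5² + 32*5) = 126*(-8 + 2*25 + 160) = 126*(-8 + 50 + 160) = 126*202 = 25452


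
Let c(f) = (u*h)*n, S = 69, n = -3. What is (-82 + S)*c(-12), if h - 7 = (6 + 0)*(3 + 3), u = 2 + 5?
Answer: 11739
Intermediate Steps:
u = 7
h = 43 (h = 7 + (6 + 0)*(3 + 3) = 7 + 6*6 = 7 + 36 = 43)
c(f) = -903 (c(f) = (7*43)*(-3) = 301*(-3) = -903)
(-82 + S)*c(-12) = (-82 + 69)*(-903) = -13*(-903) = 11739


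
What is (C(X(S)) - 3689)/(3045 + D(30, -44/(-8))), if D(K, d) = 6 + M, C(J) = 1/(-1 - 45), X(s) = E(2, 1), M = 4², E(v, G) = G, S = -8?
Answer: -169695/141082 ≈ -1.2028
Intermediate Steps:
M = 16
X(s) = 1
C(J) = -1/46 (C(J) = 1/(-46) = -1/46)
D(K, d) = 22 (D(K, d) = 6 + 16 = 22)
(C(X(S)) - 3689)/(3045 + D(30, -44/(-8))) = (-1/46 - 3689)/(3045 + 22) = -169695/46/3067 = -169695/46*1/3067 = -169695/141082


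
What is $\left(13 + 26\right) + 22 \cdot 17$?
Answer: $413$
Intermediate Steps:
$\left(13 + 26\right) + 22 \cdot 17 = 39 + 374 = 413$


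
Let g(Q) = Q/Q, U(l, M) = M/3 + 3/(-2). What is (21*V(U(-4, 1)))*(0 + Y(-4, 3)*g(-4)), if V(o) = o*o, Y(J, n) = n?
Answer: 343/4 ≈ 85.750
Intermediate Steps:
U(l, M) = -3/2 + M/3 (U(l, M) = M*(⅓) + 3*(-½) = M/3 - 3/2 = -3/2 + M/3)
g(Q) = 1
V(o) = o²
(21*V(U(-4, 1)))*(0 + Y(-4, 3)*g(-4)) = (21*(-3/2 + (⅓)*1)²)*(0 + 3*1) = (21*(-3/2 + ⅓)²)*(0 + 3) = (21*(-7/6)²)*3 = (21*(49/36))*3 = (343/12)*3 = 343/4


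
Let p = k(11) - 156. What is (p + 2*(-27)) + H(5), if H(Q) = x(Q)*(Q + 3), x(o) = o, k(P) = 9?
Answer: -161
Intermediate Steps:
p = -147 (p = 9 - 156 = -147)
H(Q) = Q*(3 + Q) (H(Q) = Q*(Q + 3) = Q*(3 + Q))
(p + 2*(-27)) + H(5) = (-147 + 2*(-27)) + 5*(3 + 5) = (-147 - 54) + 5*8 = -201 + 40 = -161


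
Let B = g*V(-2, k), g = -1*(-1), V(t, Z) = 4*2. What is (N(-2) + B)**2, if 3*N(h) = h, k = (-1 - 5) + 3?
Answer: 484/9 ≈ 53.778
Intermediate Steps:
k = -3 (k = -6 + 3 = -3)
V(t, Z) = 8
g = 1
N(h) = h/3
B = 8 (B = 1*8 = 8)
(N(-2) + B)**2 = ((1/3)*(-2) + 8)**2 = (-2/3 + 8)**2 = (22/3)**2 = 484/9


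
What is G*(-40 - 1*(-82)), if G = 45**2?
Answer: 85050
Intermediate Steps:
G = 2025
G*(-40 - 1*(-82)) = 2025*(-40 - 1*(-82)) = 2025*(-40 + 82) = 2025*42 = 85050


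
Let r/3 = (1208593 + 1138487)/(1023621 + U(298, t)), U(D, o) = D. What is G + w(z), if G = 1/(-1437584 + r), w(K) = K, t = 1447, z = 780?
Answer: 1148130772731761/1471962530456 ≈ 780.00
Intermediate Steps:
r = 7041240/1023919 (r = 3*((1208593 + 1138487)/(1023621 + 298)) = 3*(2347080/1023919) = 7041240/1023919 ≈ 6.8768)
G = -1023919/1471962530456 (G = 1/(-1437584 + 7041240/1023919) = 1/(-1471962530456/1023919) = -1023919/1471962530456 ≈ -6.9562e-7)
G + w(z) = -1023919/1471962530456 + 780 = 1148130772731761/1471962530456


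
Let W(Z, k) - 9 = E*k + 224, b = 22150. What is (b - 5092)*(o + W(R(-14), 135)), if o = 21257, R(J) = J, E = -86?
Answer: 168533040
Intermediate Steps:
W(Z, k) = 233 - 86*k (W(Z, k) = 9 + (-86*k + 224) = 9 + (224 - 86*k) = 233 - 86*k)
(b - 5092)*(o + W(R(-14), 135)) = (22150 - 5092)*(21257 + (233 - 86*135)) = 17058*(21257 + (233 - 11610)) = 17058*(21257 - 11377) = 17058*9880 = 168533040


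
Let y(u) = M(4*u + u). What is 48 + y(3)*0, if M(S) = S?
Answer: 48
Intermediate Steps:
y(u) = 5*u (y(u) = 4*u + u = 5*u)
48 + y(3)*0 = 48 + (5*3)*0 = 48 + 15*0 = 48 + 0 = 48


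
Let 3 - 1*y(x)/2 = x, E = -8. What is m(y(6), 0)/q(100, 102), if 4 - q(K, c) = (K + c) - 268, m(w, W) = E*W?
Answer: 0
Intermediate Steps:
y(x) = 6 - 2*x
m(w, W) = -8*W
q(K, c) = 272 - K - c (q(K, c) = 4 - ((K + c) - 268) = 4 - (-268 + K + c) = 4 + (268 - K - c) = 272 - K - c)
m(y(6), 0)/q(100, 102) = (-8*0)/(272 - 1*100 - 1*102) = 0/(272 - 100 - 102) = 0/70 = 0*(1/70) = 0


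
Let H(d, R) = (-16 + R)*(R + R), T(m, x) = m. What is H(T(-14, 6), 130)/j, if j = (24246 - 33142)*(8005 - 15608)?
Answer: 3705/8454536 ≈ 0.00043823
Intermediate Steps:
H(d, R) = 2*R*(-16 + R) (H(d, R) = (-16 + R)*(2*R) = 2*R*(-16 + R))
j = 67636288 (j = -8896*(-7603) = 67636288)
H(T(-14, 6), 130)/j = (2*130*(-16 + 130))/67636288 = (2*130*114)*(1/67636288) = 29640*(1/67636288) = 3705/8454536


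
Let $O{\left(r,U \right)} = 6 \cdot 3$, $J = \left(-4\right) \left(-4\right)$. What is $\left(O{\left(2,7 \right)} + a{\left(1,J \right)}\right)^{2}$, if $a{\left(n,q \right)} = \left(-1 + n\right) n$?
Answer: $324$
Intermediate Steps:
$J = 16$
$a{\left(n,q \right)} = n \left(-1 + n\right)$
$O{\left(r,U \right)} = 18$
$\left(O{\left(2,7 \right)} + a{\left(1,J \right)}\right)^{2} = \left(18 + 1 \left(-1 + 1\right)\right)^{2} = \left(18 + 1 \cdot 0\right)^{2} = \left(18 + 0\right)^{2} = 18^{2} = 324$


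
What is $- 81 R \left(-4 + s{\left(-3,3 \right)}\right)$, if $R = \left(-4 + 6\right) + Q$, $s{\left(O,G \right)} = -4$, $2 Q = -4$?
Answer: $0$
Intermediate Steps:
$Q = -2$ ($Q = \frac{1}{2} \left(-4\right) = -2$)
$R = 0$ ($R = \left(-4 + 6\right) - 2 = 2 - 2 = 0$)
$- 81 R \left(-4 + s{\left(-3,3 \right)}\right) = - 81 \cdot 0 \left(-4 - 4\right) = - 81 \cdot 0 \left(-8\right) = \left(-81\right) 0 = 0$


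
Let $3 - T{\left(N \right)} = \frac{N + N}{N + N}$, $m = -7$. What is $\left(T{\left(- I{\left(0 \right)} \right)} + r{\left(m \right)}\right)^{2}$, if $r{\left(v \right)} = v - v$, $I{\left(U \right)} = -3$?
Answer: $4$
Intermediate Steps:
$r{\left(v \right)} = 0$
$T{\left(N \right)} = 2$ ($T{\left(N \right)} = 3 - \frac{N + N}{N + N} = 3 - \frac{2 N}{2 N} = 3 - 2 N \frac{1}{2 N} = 3 - 1 = 2$)
$\left(T{\left(- I{\left(0 \right)} \right)} + r{\left(m \right)}\right)^{2} = \left(2 + 0\right)^{2} = 2^{2} = 4$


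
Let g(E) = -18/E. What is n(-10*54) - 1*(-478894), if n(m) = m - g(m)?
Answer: 14350619/30 ≈ 4.7835e+5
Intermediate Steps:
n(m) = m + 18/m (n(m) = m - (-18)/m = m + 18/m)
n(-10*54) - 1*(-478894) = (-10*54 + 18/((-10*54))) - 1*(-478894) = (-540 + 18/(-540)) + 478894 = (-540 + 18*(-1/540)) + 478894 = (-540 - 1/30) + 478894 = -16201/30 + 478894 = 14350619/30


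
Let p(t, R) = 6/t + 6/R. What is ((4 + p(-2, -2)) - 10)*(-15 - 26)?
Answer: 492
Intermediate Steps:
p(t, R) = 6/R + 6/t
((4 + p(-2, -2)) - 10)*(-15 - 26) = ((4 + (6/(-2) + 6/(-2))) - 10)*(-15 - 26) = ((4 + (6*(-½) + 6*(-½))) - 10)*(-41) = ((4 + (-3 - 3)) - 10)*(-41) = ((4 - 6) - 10)*(-41) = (-2 - 10)*(-41) = -12*(-41) = 492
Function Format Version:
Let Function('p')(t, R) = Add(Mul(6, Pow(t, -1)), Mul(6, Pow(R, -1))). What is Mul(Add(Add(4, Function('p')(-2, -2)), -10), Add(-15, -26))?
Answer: 492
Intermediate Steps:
Function('p')(t, R) = Add(Mul(6, Pow(R, -1)), Mul(6, Pow(t, -1)))
Mul(Add(Add(4, Function('p')(-2, -2)), -10), Add(-15, -26)) = Mul(Add(Add(4, Add(Mul(6, Pow(-2, -1)), Mul(6, Pow(-2, -1)))), -10), Add(-15, -26)) = Mul(Add(Add(4, Add(Mul(6, Rational(-1, 2)), Mul(6, Rational(-1, 2)))), -10), -41) = Mul(Add(Add(4, Add(-3, -3)), -10), -41) = Mul(Add(Add(4, -6), -10), -41) = Mul(Add(-2, -10), -41) = Mul(-12, -41) = 492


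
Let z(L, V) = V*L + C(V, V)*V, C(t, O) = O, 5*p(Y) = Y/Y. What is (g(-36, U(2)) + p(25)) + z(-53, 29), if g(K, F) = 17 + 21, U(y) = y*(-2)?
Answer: -3289/5 ≈ -657.80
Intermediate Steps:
p(Y) = 1/5 (p(Y) = (Y/Y)/5 = (1/5)*1 = 1/5)
U(y) = -2*y
z(L, V) = V**2 + L*V (z(L, V) = V*L + V*V = L*V + V**2 = V**2 + L*V)
g(K, F) = 38
(g(-36, U(2)) + p(25)) + z(-53, 29) = (38 + 1/5) + 29*(-53 + 29) = 191/5 + 29*(-24) = 191/5 - 696 = -3289/5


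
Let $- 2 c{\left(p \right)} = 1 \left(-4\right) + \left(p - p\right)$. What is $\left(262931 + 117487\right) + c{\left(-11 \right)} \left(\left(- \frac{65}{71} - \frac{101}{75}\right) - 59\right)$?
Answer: $\frac{2025073408}{5325} \approx 3.803 \cdot 10^{5}$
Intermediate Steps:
$c{\left(p \right)} = 2$ ($c{\left(p \right)} = - \frac{1 \left(-4\right) + \left(p - p\right)}{2} = - \frac{-4 + 0}{2} = \left(- \frac{1}{2}\right) \left(-4\right) = 2$)
$\left(262931 + 117487\right) + c{\left(-11 \right)} \left(\left(- \frac{65}{71} - \frac{101}{75}\right) - 59\right) = \left(262931 + 117487\right) + 2 \left(\left(- \frac{65}{71} - \frac{101}{75}\right) - 59\right) = 380418 + 2 \left(\left(\left(-65\right) \frac{1}{71} - \frac{101}{75}\right) - 59\right) = 380418 + 2 \left(\left(- \frac{65}{71} - \frac{101}{75}\right) - 59\right) = 380418 + 2 \left(- \frac{12046}{5325} - 59\right) = 380418 + 2 \left(- \frac{326221}{5325}\right) = 380418 - \frac{652442}{5325} = \frac{2025073408}{5325}$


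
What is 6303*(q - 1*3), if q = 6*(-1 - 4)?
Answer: -207999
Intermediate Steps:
q = -30 (q = 6*(-5) = -30)
6303*(q - 1*3) = 6303*(-30 - 1*3) = 6303*(-30 - 3) = 6303*(-33) = -207999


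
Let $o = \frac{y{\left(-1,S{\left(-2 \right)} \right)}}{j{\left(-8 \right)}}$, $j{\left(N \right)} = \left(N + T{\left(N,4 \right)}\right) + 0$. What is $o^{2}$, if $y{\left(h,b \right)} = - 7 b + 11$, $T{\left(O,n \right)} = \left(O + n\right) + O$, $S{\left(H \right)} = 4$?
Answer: $\frac{289}{400} \approx 0.7225$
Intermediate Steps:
$T{\left(O,n \right)} = n + 2 O$
$y{\left(h,b \right)} = 11 - 7 b$
$j{\left(N \right)} = 4 + 3 N$ ($j{\left(N \right)} = \left(N + \left(4 + 2 N\right)\right) + 0 = \left(4 + 3 N\right) + 0 = 4 + 3 N$)
$o = \frac{17}{20}$ ($o = \frac{11 - 28}{4 + 3 \left(-8\right)} = \frac{11 - 28}{4 - 24} = - \frac{17}{-20} = \left(-17\right) \left(- \frac{1}{20}\right) = \frac{17}{20} \approx 0.85$)
$o^{2} = \left(\frac{17}{20}\right)^{2} = \frac{289}{400}$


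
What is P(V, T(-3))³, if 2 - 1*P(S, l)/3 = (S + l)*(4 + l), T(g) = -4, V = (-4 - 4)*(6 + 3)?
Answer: 216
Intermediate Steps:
V = -72 (V = -8*9 = -72)
P(S, l) = 6 - 3*(4 + l)*(S + l) (P(S, l) = 6 - 3*(S + l)*(4 + l) = 6 - 3*(4 + l)*(S + l))
P(V, T(-3))³ = (6 - 12*(-72) - 12*(-4) - 3*(-4)² - 3*(-72)*(-4))³ = (6 + 864 + 48 - 3*16 - 864)³ = (6 + 864 + 48 - 48 - 864)³ = 6³ = 216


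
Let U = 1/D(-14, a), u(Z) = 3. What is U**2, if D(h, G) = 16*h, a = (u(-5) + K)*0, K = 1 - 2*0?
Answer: 1/50176 ≈ 1.9930e-5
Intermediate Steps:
K = 1 (K = 1 + 0 = 1)
a = 0 (a = (3 + 1)*0 = 4*0 = 0)
U = -1/224 (U = 1/(16*(-14)) = 1/(-224) = -1/224 ≈ -0.0044643)
U**2 = (-1/224)**2 = 1/50176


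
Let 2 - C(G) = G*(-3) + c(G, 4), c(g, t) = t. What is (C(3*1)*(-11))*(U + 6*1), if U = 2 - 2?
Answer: -462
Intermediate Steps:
C(G) = -2 + 3*G (C(G) = 2 - (G*(-3) + 4) = 2 - (-3*G + 4) = 2 - (4 - 3*G) = 2 + (-4 + 3*G) = -2 + 3*G)
U = 0
(C(3*1)*(-11))*(U + 6*1) = ((-2 + 3*(3*1))*(-11))*(0 + 6*1) = ((-2 + 3*3)*(-11))*(0 + 6) = ((-2 + 9)*(-11))*6 = (7*(-11))*6 = -77*6 = -462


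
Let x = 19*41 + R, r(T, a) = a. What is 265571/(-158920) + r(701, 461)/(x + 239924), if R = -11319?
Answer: -3802779759/2278356580 ≈ -1.6691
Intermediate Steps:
x = -10540 (x = 19*41 - 11319 = 779 - 11319 = -10540)
265571/(-158920) + r(701, 461)/(x + 239924) = 265571/(-158920) + 461/(-10540 + 239924) = 265571*(-1/158920) + 461/229384 = -265571/158920 + 461*(1/229384) = -265571/158920 + 461/229384 = -3802779759/2278356580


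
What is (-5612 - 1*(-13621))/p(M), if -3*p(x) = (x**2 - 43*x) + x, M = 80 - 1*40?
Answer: 24027/80 ≈ 300.34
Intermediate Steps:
M = 40 (M = 80 - 40 = 40)
p(x) = 14*x - x**2/3 (p(x) = -((x**2 - 43*x) + x)/3 = -(x**2 - 42*x)/3 = 14*x - x**2/3)
(-5612 - 1*(-13621))/p(M) = (-5612 - 1*(-13621))/(((1/3)*40*(42 - 1*40))) = (-5612 + 13621)/(((1/3)*40*(42 - 40))) = 8009/(((1/3)*40*2)) = 8009/(80/3) = 8009*(3/80) = 24027/80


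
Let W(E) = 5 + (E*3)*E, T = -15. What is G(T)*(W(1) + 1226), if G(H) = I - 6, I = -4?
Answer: -12340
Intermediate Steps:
G(H) = -10 (G(H) = -4 - 6 = -10)
W(E) = 5 + 3*E**2 (W(E) = 5 + (3*E)*E = 5 + 3*E**2)
G(T)*(W(1) + 1226) = -10*((5 + 3*1**2) + 1226) = -10*((5 + 3*1) + 1226) = -10*((5 + 3) + 1226) = -10*(8 + 1226) = -10*1234 = -12340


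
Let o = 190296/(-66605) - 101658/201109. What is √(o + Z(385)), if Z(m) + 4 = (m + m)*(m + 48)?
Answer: 2*√14954975918195961008689405/13394864945 ≈ 577.41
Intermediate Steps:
o = -45041169354/13394864945 (o = 190296*(-1/66605) - 101658*1/201109 = -190296/66605 - 101658/201109 = -45041169354/13394864945 ≈ -3.3626)
Z(m) = -4 + 2*m*(48 + m) (Z(m) = -4 + (m + m)*(m + 48) = -4 + (2*m)*(48 + m) = -4 + 2*m*(48 + m))
√(o + Z(385)) = √(-45041169354/13394864945 + (-4 + 2*385² + 96*385)) = √(-45041169354/13394864945 + (-4 + 2*148225 + 36960)) = √(-45041169354/13394864945 + (-4 + 296450 + 36960)) = √(-45041169354/13394864945 + 333406) = √(4465883300683316/13394864945) = 2*√14954975918195961008689405/13394864945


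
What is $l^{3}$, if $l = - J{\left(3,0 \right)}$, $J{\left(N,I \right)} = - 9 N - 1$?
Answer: $21952$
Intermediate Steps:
$J{\left(N,I \right)} = -1 - 9 N$
$l = 28$ ($l = - (-1 - 27) = \left(-1\right) \left(-28\right) = 28$)
$l^{3} = 28^{3} = 21952$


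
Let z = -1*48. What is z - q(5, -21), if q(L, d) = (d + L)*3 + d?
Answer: 21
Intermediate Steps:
q(L, d) = 3*L + 4*d (q(L, d) = (L + d)*3 + d = (3*L + 3*d) + d = 3*L + 4*d)
z = -48
z - q(5, -21) = -48 - (3*5 + 4*(-21)) = -48 - (15 - 84) = -48 - 1*(-69) = -48 + 69 = 21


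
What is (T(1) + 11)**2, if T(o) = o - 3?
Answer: 81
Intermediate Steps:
T(o) = -3 + o
(T(1) + 11)**2 = ((-3 + 1) + 11)**2 = (-2 + 11)**2 = 9**2 = 81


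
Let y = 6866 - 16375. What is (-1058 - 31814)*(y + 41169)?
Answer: -1040727520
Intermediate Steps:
y = -9509
(-1058 - 31814)*(y + 41169) = (-1058 - 31814)*(-9509 + 41169) = -32872*31660 = -1040727520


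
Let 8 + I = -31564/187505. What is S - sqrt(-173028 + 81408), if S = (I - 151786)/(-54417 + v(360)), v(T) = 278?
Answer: 28462165534/10151333195 - 6*I*sqrt(2545) ≈ 2.8038 - 302.69*I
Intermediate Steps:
I = -1531604/187505 (I = -8 - 31564/187505 = -1531604/187505 ≈ -8.1683)
S = 28462165534/10151333195 (S = (-1531604/187505 - 151786)/(-54417 + 278) = -28462165534/187505/(-54139) = -28462165534/187505*(-1/54139) = 28462165534/10151333195 ≈ 2.8038)
S - sqrt(-173028 + 81408) = 28462165534/10151333195 - sqrt(-173028 + 81408) = 28462165534/10151333195 - sqrt(-91620) = 28462165534/10151333195 - 6*I*sqrt(2545)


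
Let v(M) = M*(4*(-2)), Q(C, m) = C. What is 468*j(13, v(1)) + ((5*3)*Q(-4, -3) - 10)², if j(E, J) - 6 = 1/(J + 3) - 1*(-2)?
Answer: 42752/5 ≈ 8550.4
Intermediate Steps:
v(M) = -8*M (v(M) = M*(-8) = -8*M)
j(E, J) = 8 + 1/(3 + J) (j(E, J) = 6 + (1/(J + 3) - 1*(-2)) = 6 + (1/(3 + J) + 2) = 6 + (2 + 1/(3 + J)) = 8 + 1/(3 + J))
468*j(13, v(1)) + ((5*3)*Q(-4, -3) - 10)² = 468*((25 + 8*(-8*1))/(3 - 8*1)) + ((5*3)*(-4) - 10)² = 468*((25 + 8*(-8))/(3 - 8)) + (15*(-4) - 10)² = 468*((25 - 64)/(-5)) + (-60 - 10)² = 468*(-⅕*(-39)) + (-70)² = 468*(39/5) + 4900 = 18252/5 + 4900 = 42752/5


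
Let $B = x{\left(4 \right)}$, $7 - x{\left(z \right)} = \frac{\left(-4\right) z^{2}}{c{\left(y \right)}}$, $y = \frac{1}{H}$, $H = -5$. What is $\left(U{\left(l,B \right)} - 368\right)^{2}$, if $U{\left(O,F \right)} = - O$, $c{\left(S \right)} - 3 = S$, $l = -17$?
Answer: $123201$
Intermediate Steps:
$y = - \frac{1}{5}$ ($y = \frac{1}{-5} = - \frac{1}{5} \approx -0.2$)
$c{\left(S \right)} = 3 + S$
$x{\left(z \right)} = 7 + \frac{10 z^{2}}{7}$ ($x{\left(z \right)} = 7 - \frac{\left(-4\right) z^{2}}{3 - \frac{1}{5}} = 7 - \frac{\left(-4\right) z^{2}}{\frac{14}{5}} = 7 - - 4 z^{2} \cdot \frac{5}{14} = 7 - - \frac{10 z^{2}}{7} = 7 + \frac{10 z^{2}}{7}$)
$B = \frac{209}{7}$ ($B = 7 + \frac{10 \cdot 4^{2}}{7} = 7 + \frac{10}{7} \cdot 16 = 7 + \frac{160}{7} = \frac{209}{7} \approx 29.857$)
$\left(U{\left(l,B \right)} - 368\right)^{2} = \left(\left(-1\right) \left(-17\right) - 368\right)^{2} = \left(17 - 368\right)^{2} = \left(-351\right)^{2} = 123201$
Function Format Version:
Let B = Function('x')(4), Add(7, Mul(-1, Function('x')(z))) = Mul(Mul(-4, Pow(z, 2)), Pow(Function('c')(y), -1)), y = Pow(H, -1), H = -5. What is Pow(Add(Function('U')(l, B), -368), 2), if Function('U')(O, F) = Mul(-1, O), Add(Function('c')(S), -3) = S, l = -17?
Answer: 123201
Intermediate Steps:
y = Rational(-1, 5) (y = Pow(-5, -1) = Rational(-1, 5) ≈ -0.20000)
Function('c')(S) = Add(3, S)
Function('x')(z) = Add(7, Mul(Rational(10, 7), Pow(z, 2))) (Function('x')(z) = Add(7, Mul(-1, Mul(Mul(-4, Pow(z, 2)), Pow(Add(3, Rational(-1, 5)), -1)))) = Add(7, Mul(-1, Mul(Mul(-4, Pow(z, 2)), Pow(Rational(14, 5), -1)))) = Add(7, Mul(-1, Mul(Mul(-4, Pow(z, 2)), Rational(5, 14)))) = Add(7, Mul(-1, Mul(Rational(-10, 7), Pow(z, 2)))) = Add(7, Mul(Rational(10, 7), Pow(z, 2))))
B = Rational(209, 7) (B = Add(7, Mul(Rational(10, 7), Pow(4, 2))) = Add(7, Mul(Rational(10, 7), 16)) = Add(7, Rational(160, 7)) = Rational(209, 7) ≈ 29.857)
Pow(Add(Function('U')(l, B), -368), 2) = Pow(Add(Mul(-1, -17), -368), 2) = Pow(Add(17, -368), 2) = Pow(-351, 2) = 123201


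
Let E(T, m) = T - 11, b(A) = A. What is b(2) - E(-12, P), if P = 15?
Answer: 25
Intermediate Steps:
E(T, m) = -11 + T
b(2) - E(-12, P) = 2 - (-11 - 12) = 2 - 1*(-23) = 2 + 23 = 25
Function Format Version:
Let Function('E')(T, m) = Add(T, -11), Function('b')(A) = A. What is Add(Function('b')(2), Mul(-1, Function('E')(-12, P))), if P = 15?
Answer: 25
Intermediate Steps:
Function('E')(T, m) = Add(-11, T)
Add(Function('b')(2), Mul(-1, Function('E')(-12, P))) = Add(2, Mul(-1, Add(-11, -12))) = Add(2, Mul(-1, -23)) = Add(2, 23) = 25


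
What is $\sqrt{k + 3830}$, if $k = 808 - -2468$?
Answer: $\sqrt{7106} \approx 84.297$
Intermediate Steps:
$k = 3276$ ($k = 808 + 2468 = 3276$)
$\sqrt{k + 3830} = \sqrt{3276 + 3830} = \sqrt{7106}$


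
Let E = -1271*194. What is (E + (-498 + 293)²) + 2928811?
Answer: 2724262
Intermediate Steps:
E = -246574
(E + (-498 + 293)²) + 2928811 = (-246574 + (-498 + 293)²) + 2928811 = (-246574 + (-205)²) + 2928811 = (-246574 + 42025) + 2928811 = -204549 + 2928811 = 2724262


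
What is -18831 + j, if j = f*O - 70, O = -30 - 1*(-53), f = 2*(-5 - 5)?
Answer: -19361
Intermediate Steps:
f = -20 (f = 2*(-10) = -20)
O = 23 (O = -30 + 53 = 23)
j = -530 (j = -20*23 - 70 = -460 - 70 = -530)
-18831 + j = -18831 - 530 = -19361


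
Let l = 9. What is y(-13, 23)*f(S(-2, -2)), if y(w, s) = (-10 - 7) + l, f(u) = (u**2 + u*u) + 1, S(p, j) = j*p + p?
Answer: -72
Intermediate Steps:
S(p, j) = p + j*p
f(u) = 1 + 2*u**2 (f(u) = (u**2 + u**2) + 1 = 2*u**2 + 1 = 1 + 2*u**2)
y(w, s) = -8 (y(w, s) = (-10 - 7) + 9 = -17 + 9 = -8)
y(-13, 23)*f(S(-2, -2)) = -8*(1 + 2*(-2*(1 - 2))**2) = -8*(1 + 2*(-2*(-1))**2) = -8*(1 + 2*2**2) = -8*(1 + 2*4) = -8*(1 + 8) = -8*9 = -72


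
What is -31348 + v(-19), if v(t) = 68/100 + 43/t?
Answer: -14891052/475 ≈ -31350.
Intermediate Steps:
v(t) = 17/25 + 43/t (v(t) = 68*(1/100) + 43/t = 17/25 + 43/t)
-31348 + v(-19) = -31348 + (17/25 + 43/(-19)) = -31348 + (17/25 + 43*(-1/19)) = -31348 + (17/25 - 43/19) = -31348 - 752/475 = -14891052/475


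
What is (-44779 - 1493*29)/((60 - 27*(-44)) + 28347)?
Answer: -88076/29595 ≈ -2.9760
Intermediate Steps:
(-44779 - 1493*29)/((60 - 27*(-44)) + 28347) = (-44779 - 43297)/((60 + 1188) + 28347) = -88076/(1248 + 28347) = -88076/29595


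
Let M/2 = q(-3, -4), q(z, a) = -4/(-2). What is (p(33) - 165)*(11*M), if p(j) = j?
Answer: -5808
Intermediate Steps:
q(z, a) = 2 (q(z, a) = -4*(-1/2) = 2)
M = 4 (M = 2*2 = 4)
(p(33) - 165)*(11*M) = (33 - 165)*(11*4) = -132*44 = -5808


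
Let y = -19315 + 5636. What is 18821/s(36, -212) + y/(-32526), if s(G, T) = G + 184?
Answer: 27962783/325260 ≈ 85.971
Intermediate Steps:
s(G, T) = 184 + G
y = -13679
18821/s(36, -212) + y/(-32526) = 18821/(184 + 36) - 13679/(-32526) = 18821/220 - 13679*(-1/32526) = 18821*(1/220) + 13679/32526 = 1711/20 + 13679/32526 = 27962783/325260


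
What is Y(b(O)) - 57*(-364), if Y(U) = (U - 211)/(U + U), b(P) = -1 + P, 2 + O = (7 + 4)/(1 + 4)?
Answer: 167043/8 ≈ 20880.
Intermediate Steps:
O = 1/5 (O = -2 + (7 + 4)/(1 + 4) = -2 + 11/5 = 1/5 ≈ 0.20000)
Y(U) = (-211 + U)/(2*U) (Y(U) = (-211 + U)/((2*U)) = (-211 + U)*(1/(2*U)) = (-211 + U)/(2*U))
Y(b(O)) - 57*(-364) = (-211 + (-1 + 1/5))/(2*(-1 + 1/5)) - 57*(-364) = (-211 - 4/5)/(2*(-4/5)) + 20748 = (1/2)*(-5/4)*(-1059/5) + 20748 = 1059/8 + 20748 = 167043/8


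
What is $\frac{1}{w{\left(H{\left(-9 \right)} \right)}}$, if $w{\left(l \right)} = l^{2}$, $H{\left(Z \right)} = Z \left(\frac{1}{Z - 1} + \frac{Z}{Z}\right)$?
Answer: $\frac{100}{6561} \approx 0.015242$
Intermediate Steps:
$H{\left(Z \right)} = Z \left(1 + \frac{1}{-1 + Z}\right)$ ($H{\left(Z \right)} = Z \left(\frac{1}{-1 + Z} + 1\right) = Z \left(1 + \frac{1}{-1 + Z}\right)$)
$\frac{1}{w{\left(H{\left(-9 \right)} \right)}} = \frac{1}{\left(\frac{\left(-9\right)^{2}}{-1 - 9}\right)^{2}} = \frac{1}{\left(\frac{81}{-10}\right)^{2}} = \frac{1}{\left(81 \left(- \frac{1}{10}\right)\right)^{2}} = \frac{1}{\left(- \frac{81}{10}\right)^{2}} = \frac{1}{\frac{6561}{100}} = \frac{100}{6561}$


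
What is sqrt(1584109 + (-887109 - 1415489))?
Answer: I*sqrt(718489) ≈ 847.64*I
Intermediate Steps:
sqrt(1584109 + (-887109 - 1415489)) = sqrt(1584109 - 2302598) = sqrt(-718489) = I*sqrt(718489)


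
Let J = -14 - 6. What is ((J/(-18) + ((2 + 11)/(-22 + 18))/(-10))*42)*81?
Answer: 97713/20 ≈ 4885.6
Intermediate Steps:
J = -20
((J/(-18) + ((2 + 11)/(-22 + 18))/(-10))*42)*81 = ((-20/(-18) + ((2 + 11)/(-22 + 18))/(-10))*42)*81 = ((-20*(-1/18) + (13/(-4))*(-⅒))*42)*81 = ((10/9 + (13*(-¼))*(-⅒))*42)*81 = ((10/9 - 13/4*(-⅒))*42)*81 = ((10/9 + 13/40)*42)*81 = ((517/360)*42)*81 = (3619/60)*81 = 97713/20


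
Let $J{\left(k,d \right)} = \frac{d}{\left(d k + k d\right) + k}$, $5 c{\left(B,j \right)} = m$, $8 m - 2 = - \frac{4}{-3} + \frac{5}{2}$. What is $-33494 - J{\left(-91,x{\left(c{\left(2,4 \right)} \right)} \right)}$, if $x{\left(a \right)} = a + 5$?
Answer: $- \frac{127076217}{3794} \approx -33494.0$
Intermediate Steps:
$m = \frac{35}{48}$ ($m = \frac{1}{4} + \frac{- \frac{4}{-3} + \frac{5}{2}}{8} = \frac{1}{4} + \frac{\left(-4\right) \left(- \frac{1}{3}\right) + 5 \cdot \frac{1}{2}}{8} = \frac{1}{4} + \frac{\frac{4}{3} + \frac{5}{2}}{8} = \frac{1}{4} + \frac{1}{8} \cdot \frac{23}{6} = \frac{1}{4} + \frac{23}{48} = \frac{35}{48} \approx 0.72917$)
$c{\left(B,j \right)} = \frac{7}{48}$ ($c{\left(B,j \right)} = \frac{1}{5} \cdot \frac{35}{48} = \frac{7}{48}$)
$x{\left(a \right)} = 5 + a$
$J{\left(k,d \right)} = \frac{d}{k + 2 d k}$ ($J{\left(k,d \right)} = \frac{d}{\left(d k + d k\right) + k} = \frac{d}{2 d k + k} = \frac{d}{k + 2 d k}$)
$-33494 - J{\left(-91,x{\left(c{\left(2,4 \right)} \right)} \right)} = -33494 - \frac{5 + \frac{7}{48}}{\left(-91\right) \left(1 + 2 \left(5 + \frac{7}{48}\right)\right)} = -33494 - \frac{247}{48} \left(- \frac{1}{91}\right) \frac{1}{1 + 2 \cdot \frac{247}{48}} = -33494 - \frac{247}{48} \left(- \frac{1}{91}\right) \frac{1}{1 + \frac{247}{24}} = -33494 - \frac{247}{48} \left(- \frac{1}{91}\right) \frac{1}{\frac{271}{24}} = -33494 - \frac{247}{48} \left(- \frac{1}{91}\right) \frac{24}{271} = -33494 - - \frac{19}{3794} = -33494 + \frac{19}{3794} = - \frac{127076217}{3794}$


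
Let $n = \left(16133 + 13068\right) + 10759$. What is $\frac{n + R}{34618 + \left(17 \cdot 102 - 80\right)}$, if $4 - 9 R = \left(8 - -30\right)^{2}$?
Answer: $\frac{4975}{4534} \approx 1.0973$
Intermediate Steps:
$n = 39960$ ($n = 29201 + 10759 = 39960$)
$R = -160$ ($R = \frac{4}{9} - \frac{\left(8 - -30\right)^{2}}{9} = \frac{4}{9} - \frac{\left(8 + 30\right)^{2}}{9} = \frac{4}{9} - \frac{38^{2}}{9} = \frac{4}{9} - \frac{1444}{9} = -160$)
$\frac{n + R}{34618 + \left(17 \cdot 102 - 80\right)} = \frac{39960 - 160}{34618 + \left(17 \cdot 102 - 80\right)} = \frac{39800}{34618 + \left(1734 - 80\right)} = \frac{39800}{34618 + 1654} = \frac{39800}{36272} = 39800 \cdot \frac{1}{36272} = \frac{4975}{4534}$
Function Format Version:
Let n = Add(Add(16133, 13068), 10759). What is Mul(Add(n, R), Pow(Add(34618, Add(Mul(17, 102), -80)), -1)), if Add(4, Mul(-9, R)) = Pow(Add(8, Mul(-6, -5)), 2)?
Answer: Rational(4975, 4534) ≈ 1.0973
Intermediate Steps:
n = 39960 (n = Add(29201, 10759) = 39960)
R = -160 (R = Add(Rational(4, 9), Mul(Rational(-1, 9), Pow(Add(8, Mul(-6, -5)), 2))) = Add(Rational(4, 9), Mul(Rational(-1, 9), Pow(Add(8, 30), 2))) = Add(Rational(4, 9), Mul(Rational(-1, 9), Pow(38, 2))) = Add(Rational(4, 9), Mul(Rational(-1, 9), 1444)) = Add(Rational(4, 9), Rational(-1444, 9)) = -160)
Mul(Add(n, R), Pow(Add(34618, Add(Mul(17, 102), -80)), -1)) = Mul(Add(39960, -160), Pow(Add(34618, Add(Mul(17, 102), -80)), -1)) = Mul(39800, Pow(Add(34618, Add(1734, -80)), -1)) = Mul(39800, Pow(Add(34618, 1654), -1)) = Mul(39800, Pow(36272, -1)) = Mul(39800, Rational(1, 36272)) = Rational(4975, 4534)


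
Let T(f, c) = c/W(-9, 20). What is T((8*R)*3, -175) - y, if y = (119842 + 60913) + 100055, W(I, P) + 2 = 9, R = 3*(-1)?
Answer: -280835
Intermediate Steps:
R = -3
W(I, P) = 7 (W(I, P) = -2 + 9 = 7)
T(f, c) = c/7
y = 280810 (y = 180755 + 100055 = 280810)
T((8*R)*3, -175) - y = (1/7)*(-175) - 1*280810 = -25 - 280810 = -280835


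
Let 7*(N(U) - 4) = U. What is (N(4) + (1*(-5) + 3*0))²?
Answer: 9/49 ≈ 0.18367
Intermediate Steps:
N(U) = 4 + U/7
(N(4) + (1*(-5) + 3*0))² = ((4 + (⅐)*4) + (1*(-5) + 3*0))² = ((4 + 4/7) + (-5 + 0))² = (32/7 - 5)² = (-3/7)² = 9/49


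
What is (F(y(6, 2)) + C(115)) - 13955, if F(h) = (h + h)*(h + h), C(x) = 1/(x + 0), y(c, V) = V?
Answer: -1602984/115 ≈ -13939.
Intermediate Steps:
C(x) = 1/x
F(h) = 4*h² (F(h) = (2*h)*(2*h) = 4*h²)
(F(y(6, 2)) + C(115)) - 13955 = (4*2² + 1/115) - 13955 = (4*4 + 1/115) - 13955 = (16 + 1/115) - 13955 = 1841/115 - 13955 = -1602984/115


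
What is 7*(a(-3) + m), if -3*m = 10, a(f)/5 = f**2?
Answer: 875/3 ≈ 291.67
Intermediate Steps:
a(f) = 5*f**2
m = -10/3 (m = -1/3*10 = -10/3 ≈ -3.3333)
7*(a(-3) + m) = 7*(5*(-3)**2 - 10/3) = 7*(5*9 - 10/3) = 7*(45 - 10/3) = 7*(125/3) = 875/3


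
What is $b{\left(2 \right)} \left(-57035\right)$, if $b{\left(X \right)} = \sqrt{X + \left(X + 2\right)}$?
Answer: $- 57035 \sqrt{6} \approx -1.3971 \cdot 10^{5}$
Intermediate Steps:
$b{\left(X \right)} = \sqrt{2 + 2 X}$ ($b{\left(X \right)} = \sqrt{X + \left(2 + X\right)} = \sqrt{2 + 2 X}$)
$b{\left(2 \right)} \left(-57035\right) = \sqrt{2 + 2 \cdot 2} \left(-57035\right) = \sqrt{2 + 4} \left(-57035\right) = \sqrt{6} \left(-57035\right) = - 57035 \sqrt{6}$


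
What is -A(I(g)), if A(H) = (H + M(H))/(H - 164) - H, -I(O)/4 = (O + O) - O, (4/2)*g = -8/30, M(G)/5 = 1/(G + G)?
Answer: 332651/588480 ≈ 0.56527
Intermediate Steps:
M(G) = 5/(2*G) (M(G) = 5/(G + G) = 5/((2*G)) = 5*(1/(2*G)) = 5/(2*G))
g = -2/15 (g = (-8/30)/2 = (-8*1/30)/2 = (½)*(-4/15) = -2/15 ≈ -0.13333)
I(O) = -4*O (I(O) = -4*((O + O) - O) = -4*(2*O - O) = -4*O)
A(H) = -H + (H + 5/(2*H))/(-164 + H) (A(H) = (H + 5/(2*H))/(H - 164) - H = (H + 5/(2*H))/(-164 + H) - H = -H + (H + 5/(2*H))/(-164 + H))
-A(I(g)) = -(5 + 2*(-4*(-2/15))²*(165 - (-4)*(-2)/15))/(2*((-4*(-2/15)))*(-164 - 4*(-2/15))) = -(5 + 2*(8/15)²*(165 - 1*8/15))/(2*8/15*(-164 + 8/15)) = -15*(5 + 2*(64/225)*(165 - 8/15))/(2*8*(-2452/15)) = -15*(-15)*(5 + 2*(64/225)*(2467/15))/(2*8*2452) = -15*(-15)*(5 + 315776/3375)/(2*8*2452) = -15*(-15)*332651/(2*8*2452*3375) = -1*(-332651/588480) = 332651/588480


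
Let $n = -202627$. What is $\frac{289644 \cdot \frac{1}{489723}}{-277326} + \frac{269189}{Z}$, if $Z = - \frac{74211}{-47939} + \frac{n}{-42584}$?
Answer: $\frac{12438917039043936426229414}{291407830288058474991} \approx 42686.0$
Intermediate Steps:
$Z = \frac{12873936977}{2041434376}$ ($Z = - \frac{74211}{-47939} - \frac{202627}{-42584} = \left(-74211\right) \left(- \frac{1}{47939}\right) - - \frac{202627}{42584} = \frac{74211}{47939} + \frac{202627}{42584} = \frac{12873936977}{2041434376} \approx 6.3063$)
$\frac{289644 \cdot \frac{1}{489723}}{-277326} + \frac{269189}{Z} = \frac{289644 \cdot \frac{1}{489723}}{-277326} + \frac{269189}{\frac{12873936977}{2041434376}} = 289644 \cdot \frac{1}{489723} \left(- \frac{1}{277326}\right) + 269189 \cdot \frac{2041434376}{12873936977} = \frac{96548}{163241} \left(- \frac{1}{277326}\right) + \frac{549531678241064}{12873936977} = - \frac{48274}{22635486783} + \frac{549531678241064}{12873936977} = \frac{12438917039043936426229414}{291407830288058474991}$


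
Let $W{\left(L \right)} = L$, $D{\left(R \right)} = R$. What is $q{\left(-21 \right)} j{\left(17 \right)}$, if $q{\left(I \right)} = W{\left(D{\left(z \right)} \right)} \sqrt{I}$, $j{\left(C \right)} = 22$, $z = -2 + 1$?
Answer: $- 22 i \sqrt{21} \approx - 100.82 i$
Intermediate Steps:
$z = -1$
$q{\left(I \right)} = - \sqrt{I}$
$q{\left(-21 \right)} j{\left(17 \right)} = - \sqrt{-21} \cdot 22 = - i \sqrt{21} \cdot 22 = - 22 i \sqrt{21}$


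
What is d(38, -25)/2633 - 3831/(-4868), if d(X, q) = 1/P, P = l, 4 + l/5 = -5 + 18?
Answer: 453920903/576784980 ≈ 0.78698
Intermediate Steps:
l = 45 (l = -20 + 5*(-5 + 18) = -20 + 5*13 = -20 + 65 = 45)
P = 45
d(X, q) = 1/45
d(38, -25)/2633 - 3831/(-4868) = (1/45)/2633 - 3831/(-4868) = (1/45)*(1/2633) - 3831*(-1/4868) = 1/118485 + 3831/4868 = 453920903/576784980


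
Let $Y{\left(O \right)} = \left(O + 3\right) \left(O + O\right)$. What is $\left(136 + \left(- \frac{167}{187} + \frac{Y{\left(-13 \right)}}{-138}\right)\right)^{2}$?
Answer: $\frac{2954875050625}{166487409} \approx 17748.0$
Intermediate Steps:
$Y{\left(O \right)} = 2 O \left(3 + O\right)$ ($Y{\left(O \right)} = \left(3 + O\right) 2 O = 2 O \left(3 + O\right)$)
$\left(136 + \left(- \frac{167}{187} + \frac{Y{\left(-13 \right)}}{-138}\right)\right)^{2} = \left(136 + \left(- \frac{167}{187} + \frac{2 \left(-13\right) \left(3 - 13\right)}{-138}\right)\right)^{2} = \left(136 + \left(\left(-167\right) \frac{1}{187} + 2 \left(-13\right) \left(-10\right) \left(- \frac{1}{138}\right)\right)\right)^{2} = \left(136 + \left(- \frac{167}{187} + 260 \left(- \frac{1}{138}\right)\right)\right)^{2} = \left(136 - \frac{35833}{12903}\right)^{2} = \left(\frac{1718975}{12903}\right)^{2} = \frac{2954875050625}{166487409}$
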